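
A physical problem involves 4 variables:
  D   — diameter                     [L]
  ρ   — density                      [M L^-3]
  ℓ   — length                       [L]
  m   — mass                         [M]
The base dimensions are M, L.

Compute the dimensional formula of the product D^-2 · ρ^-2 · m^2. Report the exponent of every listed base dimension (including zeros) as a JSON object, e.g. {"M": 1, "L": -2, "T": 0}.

Write exponents as rows M,L / cols D,ρ,ℓ,m:
  M: [ 0  1  0  1]
  L: [ 1 -3  1  0]
  [M]: (-2)·0+(-2)·1+(2)·1 = 0
  [L]: (-2)·1+(-2)·-3+(2)·0 = 4
⇒ L^4

{"M": 0, "L": 4}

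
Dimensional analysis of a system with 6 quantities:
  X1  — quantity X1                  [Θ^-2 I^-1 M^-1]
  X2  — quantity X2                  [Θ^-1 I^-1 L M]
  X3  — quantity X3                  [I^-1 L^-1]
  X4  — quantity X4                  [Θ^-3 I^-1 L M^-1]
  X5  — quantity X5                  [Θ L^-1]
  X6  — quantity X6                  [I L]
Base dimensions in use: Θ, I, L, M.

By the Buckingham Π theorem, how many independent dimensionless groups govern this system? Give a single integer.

3

Exponent matrix [Θ,I,L,M] × [X1,X2,X3,X4,X5,X6]:
  Θ: [-2 -1  0 -3  1  0]
  I: [-1 -1 -1 -1  0  1]
  L: [ 0  1 -1  1 -1  1]
  M: [-1  1  0 -1  0  0]
Row reduction gives pivot columns X1,X2,X3; rank = 3
Π count = n − r = 6 − 3 = 3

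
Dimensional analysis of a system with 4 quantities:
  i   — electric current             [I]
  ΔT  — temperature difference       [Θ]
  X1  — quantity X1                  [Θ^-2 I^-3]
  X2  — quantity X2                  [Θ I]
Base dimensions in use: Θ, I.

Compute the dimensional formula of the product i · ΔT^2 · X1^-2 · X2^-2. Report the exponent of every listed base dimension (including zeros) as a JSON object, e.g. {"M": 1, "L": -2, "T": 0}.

Write exponents as rows Θ,I / cols i,ΔT,X1,X2:
  Θ: [ 0  1 -2  1]
  I: [ 1  0 -3  1]
  [Θ]: (1)·0+(2)·1+(-2)·-2+(-2)·1 = 4
  [I]: (1)·1+(2)·0+(-2)·-3+(-2)·1 = 5
⇒ Θ^4 I^5

{"Θ": 4, "I": 5}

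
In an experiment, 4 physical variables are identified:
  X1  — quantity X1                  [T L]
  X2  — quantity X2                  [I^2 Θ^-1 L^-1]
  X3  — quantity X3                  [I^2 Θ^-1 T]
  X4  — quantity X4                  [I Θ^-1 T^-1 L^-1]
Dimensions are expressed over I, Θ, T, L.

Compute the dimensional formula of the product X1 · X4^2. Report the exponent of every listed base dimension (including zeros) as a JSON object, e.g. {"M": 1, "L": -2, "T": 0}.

{"I": 2, "Θ": -2, "T": -1, "L": -1}

Dimensional matrix (I×Θ×T×L by X1×X2×X3×X4):
  I: [ 0  2  2  1]
  Θ: [ 0 -1 -1 -1]
  T: [ 1  0  1 -1]
  L: [ 1 -1  0 -1]
  [I]: (1)·0+(2)·1 = 2
  [Θ]: (1)·0+(2)·-1 = -2
  [T]: (1)·1+(2)·-1 = -1
  [L]: (1)·1+(2)·-1 = -1
⇒ I^2 Θ^-2 T^-1 L^-1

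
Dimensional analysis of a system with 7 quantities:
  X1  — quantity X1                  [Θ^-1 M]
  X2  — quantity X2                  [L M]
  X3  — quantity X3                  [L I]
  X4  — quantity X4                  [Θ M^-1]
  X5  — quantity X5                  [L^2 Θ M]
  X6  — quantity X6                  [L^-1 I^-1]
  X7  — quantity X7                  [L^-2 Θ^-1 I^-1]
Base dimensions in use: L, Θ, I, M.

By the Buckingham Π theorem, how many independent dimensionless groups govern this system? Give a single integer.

Write exponents as rows L,Θ,I,M / cols X1,X2,X3,X4,X5,X6,X7:
  L: [ 0  1  1  0  2 -1 -2]
  Θ: [-1  0  0  1  1  0 -1]
  I: [ 0  0  1  0  0 -1 -1]
  M: [ 1  1  0 -1  1  0  0]
Row reduction gives pivot columns X1,X2,X3; rank = 3
n=7, r=3 ⇒ 4 dimensionless groups

4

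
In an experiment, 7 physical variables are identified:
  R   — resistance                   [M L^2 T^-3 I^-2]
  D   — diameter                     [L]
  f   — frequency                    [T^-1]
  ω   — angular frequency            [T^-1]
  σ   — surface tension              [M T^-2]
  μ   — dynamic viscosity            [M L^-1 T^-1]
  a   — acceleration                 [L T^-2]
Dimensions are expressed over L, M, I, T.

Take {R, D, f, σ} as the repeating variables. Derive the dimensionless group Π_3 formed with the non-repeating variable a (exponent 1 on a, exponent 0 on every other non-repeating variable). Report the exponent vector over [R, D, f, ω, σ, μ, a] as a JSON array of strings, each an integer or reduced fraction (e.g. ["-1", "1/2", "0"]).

["0", "-1", "-2", "0", "0", "0", "1"]

Exponent matrix [L,M,I,T] × [R,D,f,ω,σ,μ,a]:
  L: [ 2  1  0  0  0 -1  1]
  M: [ 1  0  0  0  1  1  0]
  I: [-2  0  0  0  0  0  0]
  T: [-3  0 -1 -1 -2 -1 -2]
RREF → pivots at {R,D,f,σ} ⇒ r = 4
Pivot set = {R,D,f,σ}, free = {ω,μ,a}
RREF:
  r0: [   1    0    0    0    0    0    0]
  r1: [   0    1    0    0    0   -1    1]
  r2: [   0    0    1    1    0   -1    2]
  r3: [   0    0    0    0    1    1    0]
Fix exponent of a at 1, ω at 0, μ at 0; solve each RREF row for its pivot's exponent:
  r0: exp(R) + (0)·1 = 0 ⇒ exp(R) = 0
  r1: exp(D) + (1)·1 = 0 ⇒ exp(D) = -1
  r2: exp(f) + (2)·1 = 0 ⇒ exp(f) = -2
  r3: exp(σ) + (0)·1 = 0 ⇒ exp(σ) = 0
Π_3 = D^-1 · f^-2 · a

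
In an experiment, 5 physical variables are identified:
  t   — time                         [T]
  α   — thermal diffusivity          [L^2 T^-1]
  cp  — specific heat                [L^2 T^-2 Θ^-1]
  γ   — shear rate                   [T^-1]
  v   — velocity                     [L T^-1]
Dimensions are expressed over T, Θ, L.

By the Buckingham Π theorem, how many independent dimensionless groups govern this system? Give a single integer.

Dimensional matrix (T×Θ×L by t×α×cp×γ×v):
  T: [ 1 -1 -2 -1 -1]
  Θ: [ 0  0 -1  0  0]
  L: [ 0  2  2  0  1]
RREF → pivots at {t,α,cp} ⇒ r = 3
Π count = n − r = 5 − 3 = 2

2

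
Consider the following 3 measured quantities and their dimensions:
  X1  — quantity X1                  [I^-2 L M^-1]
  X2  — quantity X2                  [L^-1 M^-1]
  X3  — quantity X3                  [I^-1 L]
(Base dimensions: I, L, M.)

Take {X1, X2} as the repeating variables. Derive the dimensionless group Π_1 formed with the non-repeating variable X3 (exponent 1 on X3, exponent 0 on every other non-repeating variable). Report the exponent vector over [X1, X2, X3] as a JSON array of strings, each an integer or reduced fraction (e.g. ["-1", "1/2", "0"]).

Dimensional matrix (I×L×M by X1×X2×X3):
  I: [-2  0 -1]
  L: [ 1 -1  1]
  M: [-1 -1  0]
Echelon form has 2 nonzero rows (pivots: X1,X2)
Repeat: X1,X2; free: X3
RREF:
  r0: [   1    0  1/2]
  r1: [   0    1 -1/2]
  r2: [   0    0    0]
Fix exponent of X3 at 1; solve each RREF row for its pivot's exponent:
  r0: exp(X1) + (1/2)·1 = 0 ⇒ exp(X1) = -1/2
  r1: exp(X2) + (-1/2)·1 = 0 ⇒ exp(X2) = 1/2
Π_1 = X1^(-1/2) · X2^(1/2) · X3

["-1/2", "1/2", "1"]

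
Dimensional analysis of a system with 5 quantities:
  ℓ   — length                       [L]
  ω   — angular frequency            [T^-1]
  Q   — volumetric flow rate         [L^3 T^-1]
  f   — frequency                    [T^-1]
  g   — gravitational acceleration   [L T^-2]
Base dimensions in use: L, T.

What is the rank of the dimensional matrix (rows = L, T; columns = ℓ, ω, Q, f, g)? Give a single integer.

2

Dimensional matrix (L×T by ℓ×ω×Q×f×g):
  L: [ 1  0  3  0  1]
  T: [ 0 -1 -1 -1 -2]
Echelon form has 2 nonzero rows (pivots: ℓ,ω)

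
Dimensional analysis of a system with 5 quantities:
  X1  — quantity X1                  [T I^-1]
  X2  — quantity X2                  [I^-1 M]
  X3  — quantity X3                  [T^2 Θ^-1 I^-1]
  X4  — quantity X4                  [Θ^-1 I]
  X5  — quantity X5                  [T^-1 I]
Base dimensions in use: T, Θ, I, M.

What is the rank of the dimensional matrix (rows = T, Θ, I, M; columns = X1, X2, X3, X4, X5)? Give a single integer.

3

Exponent matrix [T,Θ,I,M] × [X1,X2,X3,X4,X5]:
  T: [ 1  0  2  0 -1]
  Θ: [ 0  0 -1 -1  0]
  I: [-1 -1 -1  1  1]
  M: [ 0  1  0  0  0]
Echelon form has 3 nonzero rows (pivots: X1,X2,X3)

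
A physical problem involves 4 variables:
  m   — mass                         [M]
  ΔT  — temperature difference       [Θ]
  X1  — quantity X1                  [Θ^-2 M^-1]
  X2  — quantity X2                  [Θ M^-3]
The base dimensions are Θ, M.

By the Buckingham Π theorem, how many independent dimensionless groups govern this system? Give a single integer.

Exponent matrix [Θ,M] × [m,ΔT,X1,X2]:
  Θ: [ 0  1 -2  1]
  M: [ 1  0 -1 -3]
RREF → pivots at {m,ΔT} ⇒ r = 2
4 vars − rank 2 = 2 Π groups

2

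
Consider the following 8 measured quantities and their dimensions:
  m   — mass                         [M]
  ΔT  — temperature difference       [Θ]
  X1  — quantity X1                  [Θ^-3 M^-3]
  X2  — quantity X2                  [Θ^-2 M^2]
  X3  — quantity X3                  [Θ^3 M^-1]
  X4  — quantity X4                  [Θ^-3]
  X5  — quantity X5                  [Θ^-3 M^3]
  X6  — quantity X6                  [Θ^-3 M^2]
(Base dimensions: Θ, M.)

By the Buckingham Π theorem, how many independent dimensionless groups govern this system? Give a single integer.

Exponent matrix [Θ,M] × [m,ΔT,X1,X2,X3,X4,X5,X6]:
  Θ: [ 0  1 -3 -2  3 -3 -3 -3]
  M: [ 1  0 -3  2 -1  0  3  2]
RREF → pivots at {m,ΔT} ⇒ r = 2
n=8, r=2 ⇒ 6 dimensionless groups

6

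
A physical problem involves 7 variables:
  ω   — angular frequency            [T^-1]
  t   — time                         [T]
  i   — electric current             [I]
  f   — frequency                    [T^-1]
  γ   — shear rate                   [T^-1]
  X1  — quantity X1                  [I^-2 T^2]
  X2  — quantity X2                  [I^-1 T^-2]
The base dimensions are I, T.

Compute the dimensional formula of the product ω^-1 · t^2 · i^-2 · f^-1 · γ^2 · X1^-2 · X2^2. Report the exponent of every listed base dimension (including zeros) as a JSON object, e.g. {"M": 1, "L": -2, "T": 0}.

{"I": 0, "T": -6}

Write exponents as rows I,T / cols ω,t,i,f,γ,X1,X2:
  I: [ 0  0  1  0  0 -2 -1]
  T: [-1  1  0 -1 -1  2 -2]
  [I]: (-1)·0+(2)·0+(-2)·1+(-1)·0+(2)·0+(-2)·-2+(2)·-1 = 0
  [T]: (-1)·-1+(2)·1+(-2)·0+(-1)·-1+(2)·-1+(-2)·2+(2)·-2 = -6
⇒ T^-6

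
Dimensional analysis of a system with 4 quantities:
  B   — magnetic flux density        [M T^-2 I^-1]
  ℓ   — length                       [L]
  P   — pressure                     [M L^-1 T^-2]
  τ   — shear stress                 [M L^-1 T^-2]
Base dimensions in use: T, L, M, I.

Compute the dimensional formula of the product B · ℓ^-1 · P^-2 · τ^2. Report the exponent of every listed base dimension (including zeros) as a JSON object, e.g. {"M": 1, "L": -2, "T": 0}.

Write exponents as rows T,L,M,I / cols B,ℓ,P,τ:
  T: [-2  0 -2 -2]
  L: [ 0  1 -1 -1]
  M: [ 1  0  1  1]
  I: [-1  0  0  0]
  [T]: (1)·-2+(-1)·0+(-2)·-2+(2)·-2 = -2
  [L]: (1)·0+(-1)·1+(-2)·-1+(2)·-1 = -1
  [M]: (1)·1+(-1)·0+(-2)·1+(2)·1 = 1
  [I]: (1)·-1+(-1)·0+(-2)·0+(2)·0 = -1
⇒ T^-2 L^-1 M I^-1

{"T": -2, "L": -1, "M": 1, "I": -1}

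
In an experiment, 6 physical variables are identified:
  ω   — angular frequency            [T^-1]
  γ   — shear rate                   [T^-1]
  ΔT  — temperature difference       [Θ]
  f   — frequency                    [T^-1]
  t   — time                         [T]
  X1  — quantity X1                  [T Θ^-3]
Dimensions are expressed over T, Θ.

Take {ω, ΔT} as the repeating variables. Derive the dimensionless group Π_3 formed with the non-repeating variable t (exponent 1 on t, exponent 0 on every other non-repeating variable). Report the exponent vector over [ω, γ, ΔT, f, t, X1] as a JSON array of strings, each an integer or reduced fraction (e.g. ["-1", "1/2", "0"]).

Exponent matrix [T,Θ] × [ω,γ,ΔT,f,t,X1]:
  T: [-1 -1  0 -1  1  1]
  Θ: [ 0  0  1  0  0 -3]
RREF → pivots at {ω,ΔT} ⇒ r = 2
Pivot set = {ω,ΔT}, free = {γ,f,t,X1}
RREF:
  r0: [   1    1    0    1   -1   -1]
  r1: [   0    0    1    0    0   -3]
Fix exponent of t at 1, γ at 0, f at 0, X1 at 0; solve each RREF row for its pivot's exponent:
  r0: exp(ω) + (-1)·1 = 0 ⇒ exp(ω) = 1
  r1: exp(ΔT) + (0)·1 = 0 ⇒ exp(ΔT) = 0
Π_3 = ω · t

["1", "0", "0", "0", "1", "0"]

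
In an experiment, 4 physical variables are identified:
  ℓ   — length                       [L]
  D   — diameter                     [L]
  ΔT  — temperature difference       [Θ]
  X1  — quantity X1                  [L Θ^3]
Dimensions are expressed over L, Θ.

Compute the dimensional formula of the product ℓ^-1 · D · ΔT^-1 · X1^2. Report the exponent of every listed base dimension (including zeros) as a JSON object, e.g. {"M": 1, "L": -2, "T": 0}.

Write exponents as rows L,Θ / cols ℓ,D,ΔT,X1:
  L: [ 1  1  0  1]
  Θ: [ 0  0  1  3]
  [L]: (-1)·1+(1)·1+(-1)·0+(2)·1 = 2
  [Θ]: (-1)·0+(1)·0+(-1)·1+(2)·3 = 5
⇒ L^2 Θ^5

{"L": 2, "Θ": 5}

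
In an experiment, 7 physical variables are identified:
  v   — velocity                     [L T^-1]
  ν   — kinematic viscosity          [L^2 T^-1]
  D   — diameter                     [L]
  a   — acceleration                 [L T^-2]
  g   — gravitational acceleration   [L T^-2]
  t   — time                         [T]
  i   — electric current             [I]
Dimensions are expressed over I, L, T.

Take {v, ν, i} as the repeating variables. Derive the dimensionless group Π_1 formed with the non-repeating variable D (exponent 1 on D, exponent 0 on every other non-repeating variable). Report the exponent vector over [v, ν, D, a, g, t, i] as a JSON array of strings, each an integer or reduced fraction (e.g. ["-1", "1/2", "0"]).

["1", "-1", "1", "0", "0", "0", "0"]

Dimensional matrix (I×L×T by v×ν×D×a×g×t×i):
  I: [ 0  0  0  0  0  0  1]
  L: [ 1  2  1  1  1  0  0]
  T: [-1 -1  0 -2 -2  1  0]
Echelon form has 3 nonzero rows (pivots: v,ν,i)
Repeat: v,ν,i; free: D,a,g,t
RREF:
  r0: [   1    0   -1    3    3   -2    0]
  r1: [   0    1    1   -1   -1    1    0]
  r2: [   0    0    0    0    0    0    1]
Fix exponent of D at 1, a at 0, g at 0, t at 0; solve each RREF row for its pivot's exponent:
  r0: exp(v) + (-1)·1 = 0 ⇒ exp(v) = 1
  r1: exp(ν) + (1)·1 = 0 ⇒ exp(ν) = -1
  r2: exp(i) + (0)·1 = 0 ⇒ exp(i) = 0
Π_1 = v · ν^-1 · D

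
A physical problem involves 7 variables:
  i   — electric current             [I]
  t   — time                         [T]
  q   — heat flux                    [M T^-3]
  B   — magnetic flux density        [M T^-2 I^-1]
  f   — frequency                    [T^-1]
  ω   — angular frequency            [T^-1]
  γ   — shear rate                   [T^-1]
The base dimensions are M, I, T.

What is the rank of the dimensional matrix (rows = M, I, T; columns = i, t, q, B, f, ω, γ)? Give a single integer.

3

Dimensional matrix (M×I×T by i×t×q×B×f×ω×γ):
  M: [ 0  0  1  1  0  0  0]
  I: [ 1  0  0 -1  0  0  0]
  T: [ 0  1 -3 -2 -1 -1 -1]
RREF → pivots at {i,t,q} ⇒ r = 3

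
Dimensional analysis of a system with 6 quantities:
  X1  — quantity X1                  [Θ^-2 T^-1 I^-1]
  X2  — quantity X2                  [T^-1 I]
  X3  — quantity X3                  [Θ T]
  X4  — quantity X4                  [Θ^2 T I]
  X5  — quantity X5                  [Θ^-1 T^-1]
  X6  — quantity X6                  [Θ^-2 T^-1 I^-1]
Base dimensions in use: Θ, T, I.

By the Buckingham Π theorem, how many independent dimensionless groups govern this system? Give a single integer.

Exponent matrix [Θ,T,I] × [X1,X2,X3,X4,X5,X6]:
  Θ: [-2  0  1  2 -1 -2]
  T: [-1 -1  1  1 -1 -1]
  I: [-1  1  0  1  0 -1]
RREF → pivots at {X1,X2} ⇒ r = 2
n=6, r=2 ⇒ 4 dimensionless groups

4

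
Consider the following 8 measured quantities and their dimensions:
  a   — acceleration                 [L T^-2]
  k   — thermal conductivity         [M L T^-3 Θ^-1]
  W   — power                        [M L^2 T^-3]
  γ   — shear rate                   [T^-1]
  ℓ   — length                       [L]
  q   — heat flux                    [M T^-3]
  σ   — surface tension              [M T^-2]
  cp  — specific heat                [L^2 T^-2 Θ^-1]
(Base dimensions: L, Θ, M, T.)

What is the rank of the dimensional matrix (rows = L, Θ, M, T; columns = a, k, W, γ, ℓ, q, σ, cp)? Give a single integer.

4

Dimensional matrix (L×Θ×M×T by a×k×W×γ×ℓ×q×σ×cp):
  L: [ 1  1  2  0  1  0  0  2]
  Θ: [ 0 -1  0  0  0  0  0 -1]
  M: [ 0  1  1  0  0  1  1  0]
  T: [-2 -3 -3 -1  0 -3 -2 -2]
Row reduction gives pivot columns a,k,W,γ; rank = 4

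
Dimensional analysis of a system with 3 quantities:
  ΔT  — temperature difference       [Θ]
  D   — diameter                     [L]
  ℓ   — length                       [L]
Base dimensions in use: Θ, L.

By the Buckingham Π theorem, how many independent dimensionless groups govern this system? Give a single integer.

Dimensional matrix (Θ×L by ΔT×D×ℓ):
  Θ: [ 1  0  0]
  L: [ 0  1  1]
RREF → pivots at {ΔT,D} ⇒ r = 2
Π count = n − r = 3 − 2 = 1

1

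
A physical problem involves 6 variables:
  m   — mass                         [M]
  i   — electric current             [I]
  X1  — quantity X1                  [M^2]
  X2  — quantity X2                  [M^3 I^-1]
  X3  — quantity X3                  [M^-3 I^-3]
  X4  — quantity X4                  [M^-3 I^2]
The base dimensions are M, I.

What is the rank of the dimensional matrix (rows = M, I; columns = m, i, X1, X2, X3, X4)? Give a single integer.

Exponent matrix [M,I] × [m,i,X1,X2,X3,X4]:
  M: [ 1  0  2  3 -3 -3]
  I: [ 0  1  0 -1 -3  2]
Row reduction gives pivot columns m,i; rank = 2

2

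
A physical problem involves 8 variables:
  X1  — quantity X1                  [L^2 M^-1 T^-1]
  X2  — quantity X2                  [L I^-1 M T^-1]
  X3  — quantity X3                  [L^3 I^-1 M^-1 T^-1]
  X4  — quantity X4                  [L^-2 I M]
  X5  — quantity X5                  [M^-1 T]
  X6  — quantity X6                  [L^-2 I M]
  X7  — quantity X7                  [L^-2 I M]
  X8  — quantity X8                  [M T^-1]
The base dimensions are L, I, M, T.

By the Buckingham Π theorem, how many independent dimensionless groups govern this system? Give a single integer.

5

Dimensional matrix (L×I×M×T by X1×X2×X3×X4×X5×X6×X7×X8):
  L: [ 2  1  3 -2  0 -2 -2  0]
  I: [ 0 -1 -1  1  0  1  1  0]
  M: [-1  1 -1  1 -1  1  1  1]
  T: [-1 -1 -1  0  1  0  0 -1]
Echelon form has 3 nonzero rows (pivots: X1,X2,X3)
Π count = n − r = 8 − 3 = 5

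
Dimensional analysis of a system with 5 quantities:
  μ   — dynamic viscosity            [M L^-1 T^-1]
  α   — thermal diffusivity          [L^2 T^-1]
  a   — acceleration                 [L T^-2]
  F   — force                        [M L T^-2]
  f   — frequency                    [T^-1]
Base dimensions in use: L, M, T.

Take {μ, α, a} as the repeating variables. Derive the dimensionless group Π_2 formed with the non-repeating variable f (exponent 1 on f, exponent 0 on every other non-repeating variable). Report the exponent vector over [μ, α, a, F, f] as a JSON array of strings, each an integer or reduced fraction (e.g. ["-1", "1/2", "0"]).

["0", "1/3", "-2/3", "0", "1"]

Dimensional matrix (L×M×T by μ×α×a×F×f):
  L: [-1  2  1  1  0]
  M: [ 1  0  0  1  0]
  T: [-1 -1 -2 -2 -1]
RREF → pivots at {μ,α,a} ⇒ r = 3
Pivot set = {μ,α,a}, free = {F,f}
RREF:
  r0: [   1    0    0    1    0]
  r1: [   0    1    0    1 -1/3]
  r2: [   0    0    1    0  2/3]
Fix exponent of f at 1, F at 0; solve each RREF row for its pivot's exponent:
  r0: exp(μ) + (0)·1 = 0 ⇒ exp(μ) = 0
  r1: exp(α) + (-1/3)·1 = 0 ⇒ exp(α) = 1/3
  r2: exp(a) + (2/3)·1 = 0 ⇒ exp(a) = -2/3
Π_2 = α^(1/3) · a^(-2/3) · f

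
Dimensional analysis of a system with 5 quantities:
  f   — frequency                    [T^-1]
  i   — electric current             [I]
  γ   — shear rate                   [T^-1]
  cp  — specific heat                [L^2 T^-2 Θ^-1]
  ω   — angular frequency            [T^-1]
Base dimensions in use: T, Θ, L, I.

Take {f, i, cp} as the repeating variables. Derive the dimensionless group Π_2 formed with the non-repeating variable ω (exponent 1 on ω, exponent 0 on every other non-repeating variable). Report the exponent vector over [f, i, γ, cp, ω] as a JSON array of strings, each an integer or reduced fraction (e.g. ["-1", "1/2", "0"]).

Exponent matrix [T,Θ,L,I] × [f,i,γ,cp,ω]:
  T: [-1  0 -1 -2 -1]
  Θ: [ 0  0  0 -1  0]
  L: [ 0  0  0  2  0]
  I: [ 0  1  0  0  0]
Row reduction gives pivot columns f,i,cp; rank = 3
Repeat: f,i,cp; free: γ,ω
RREF:
  r0: [   1    0    1    0    1]
  r1: [   0    1    0    0    0]
  r2: [   0    0    0    1    0]
  r3: [   0    0    0    0    0]
Fix exponent of ω at 1, γ at 0; solve each RREF row for its pivot's exponent:
  r0: exp(f) + (1)·1 = 0 ⇒ exp(f) = -1
  r1: exp(i) + (0)·1 = 0 ⇒ exp(i) = 0
  r2: exp(cp) + (0)·1 = 0 ⇒ exp(cp) = 0
Π_2 = f^-1 · ω

["-1", "0", "0", "0", "1"]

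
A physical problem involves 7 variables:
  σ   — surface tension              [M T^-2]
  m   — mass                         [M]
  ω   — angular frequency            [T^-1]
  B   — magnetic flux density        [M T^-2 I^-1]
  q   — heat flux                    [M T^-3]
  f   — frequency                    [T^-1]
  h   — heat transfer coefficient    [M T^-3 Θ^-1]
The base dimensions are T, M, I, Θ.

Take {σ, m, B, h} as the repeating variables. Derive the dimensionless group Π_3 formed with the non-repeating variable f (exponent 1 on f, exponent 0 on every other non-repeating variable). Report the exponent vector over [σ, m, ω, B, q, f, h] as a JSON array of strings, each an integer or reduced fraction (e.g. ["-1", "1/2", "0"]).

["-1/2", "1/2", "0", "0", "0", "1", "0"]

Dimensional matrix (T×M×I×Θ by σ×m×ω×B×q×f×h):
  T: [-2  0 -1 -2 -3 -1 -3]
  M: [ 1  1  0  1  1  0  1]
  I: [ 0  0  0 -1  0  0  0]
  Θ: [ 0  0  0  0  0  0 -1]
Row reduction gives pivot columns σ,m,B,h; rank = 4
Pivot set = {σ,m,B,h}, free = {ω,q,f}
RREF:
  r0: [   1    0  1/2    0  3/2  1/2    0]
  r1: [   0    1 -1/2    0 -1/2 -1/2    0]
  r2: [   0    0    0    1    0    0    0]
  r3: [   0    0    0    0    0    0    1]
Fix exponent of f at 1, ω at 0, q at 0; solve each RREF row for its pivot's exponent:
  r0: exp(σ) + (1/2)·1 = 0 ⇒ exp(σ) = -1/2
  r1: exp(m) + (-1/2)·1 = 0 ⇒ exp(m) = 1/2
  r2: exp(B) + (0)·1 = 0 ⇒ exp(B) = 0
  r3: exp(h) + (0)·1 = 0 ⇒ exp(h) = 0
Π_3 = σ^(-1/2) · m^(1/2) · f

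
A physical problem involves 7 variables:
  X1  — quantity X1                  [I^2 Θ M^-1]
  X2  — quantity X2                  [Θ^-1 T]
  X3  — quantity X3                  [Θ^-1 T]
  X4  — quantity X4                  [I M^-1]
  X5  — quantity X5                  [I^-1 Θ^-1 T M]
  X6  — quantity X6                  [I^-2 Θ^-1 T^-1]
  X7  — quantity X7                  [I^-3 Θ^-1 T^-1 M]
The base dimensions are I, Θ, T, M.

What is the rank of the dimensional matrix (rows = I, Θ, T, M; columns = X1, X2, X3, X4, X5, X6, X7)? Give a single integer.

Dimensional matrix (I×Θ×T×M by X1×X2×X3×X4×X5×X6×X7):
  I: [ 2  0  0  1 -1 -2 -3]
  Θ: [ 1 -1 -1  0 -1 -1 -1]
  T: [ 0  1  1  0  1 -1 -1]
  M: [-1  0  0 -1  1  0  1]
Row reduction gives pivot columns X1,X2,X4; rank = 3

3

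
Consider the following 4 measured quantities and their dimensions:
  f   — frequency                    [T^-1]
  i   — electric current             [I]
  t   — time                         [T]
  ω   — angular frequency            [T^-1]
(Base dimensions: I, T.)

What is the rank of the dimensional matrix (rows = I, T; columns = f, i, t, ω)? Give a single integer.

2

Exponent matrix [I,T] × [f,i,t,ω]:
  I: [ 0  1  0  0]
  T: [-1  0  1 -1]
Echelon form has 2 nonzero rows (pivots: f,i)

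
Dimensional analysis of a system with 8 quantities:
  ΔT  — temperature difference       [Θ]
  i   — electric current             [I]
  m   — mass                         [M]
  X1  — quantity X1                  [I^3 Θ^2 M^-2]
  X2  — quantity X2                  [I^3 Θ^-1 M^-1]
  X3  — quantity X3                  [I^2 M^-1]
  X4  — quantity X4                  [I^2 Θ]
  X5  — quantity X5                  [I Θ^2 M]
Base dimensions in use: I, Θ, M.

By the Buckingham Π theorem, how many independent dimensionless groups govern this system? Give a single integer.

5

Exponent matrix [I,Θ,M] × [ΔT,i,m,X1,X2,X3,X4,X5]:
  I: [ 0  1  0  3  3  2  2  1]
  Θ: [ 1  0  0  2 -1  0  1  2]
  M: [ 0  0  1 -2 -1 -1  0  1]
RREF → pivots at {ΔT,i,m} ⇒ r = 3
8 vars − rank 3 = 5 Π groups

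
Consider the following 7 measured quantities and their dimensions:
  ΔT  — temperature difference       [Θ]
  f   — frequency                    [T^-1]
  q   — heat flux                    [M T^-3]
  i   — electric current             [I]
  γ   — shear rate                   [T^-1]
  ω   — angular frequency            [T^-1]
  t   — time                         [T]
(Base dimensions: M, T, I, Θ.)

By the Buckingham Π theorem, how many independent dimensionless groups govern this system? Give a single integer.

Write exponents as rows M,T,I,Θ / cols ΔT,f,q,i,γ,ω,t:
  M: [ 0  0  1  0  0  0  0]
  T: [ 0 -1 -3  0 -1 -1  1]
  I: [ 0  0  0  1  0  0  0]
  Θ: [ 1  0  0  0  0  0  0]
RREF → pivots at {ΔT,f,q,i} ⇒ r = 4
Π count = n − r = 7 − 4 = 3

3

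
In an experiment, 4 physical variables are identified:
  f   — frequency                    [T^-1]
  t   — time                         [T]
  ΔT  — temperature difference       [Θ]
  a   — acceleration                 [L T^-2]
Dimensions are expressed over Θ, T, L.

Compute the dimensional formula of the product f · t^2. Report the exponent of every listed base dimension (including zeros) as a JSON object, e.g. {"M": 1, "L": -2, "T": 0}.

{"Θ": 0, "T": 1, "L": 0}

Write exponents as rows Θ,T,L / cols f,t,ΔT,a:
  Θ: [ 0  0  1  0]
  T: [-1  1  0 -2]
  L: [ 0  0  0  1]
  [Θ]: (1)·0+(2)·0 = 0
  [T]: (1)·-1+(2)·1 = 1
  [L]: (1)·0+(2)·0 = 0
⇒ T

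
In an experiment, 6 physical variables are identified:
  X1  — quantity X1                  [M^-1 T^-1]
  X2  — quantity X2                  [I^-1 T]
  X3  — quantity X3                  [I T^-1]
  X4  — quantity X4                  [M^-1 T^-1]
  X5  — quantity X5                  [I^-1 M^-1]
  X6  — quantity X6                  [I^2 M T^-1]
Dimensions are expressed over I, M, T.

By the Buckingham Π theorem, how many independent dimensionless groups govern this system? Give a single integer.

Dimensional matrix (I×M×T by X1×X2×X3×X4×X5×X6):
  I: [ 0 -1  1  0 -1  2]
  M: [-1  0  0 -1 -1  1]
  T: [-1  1 -1 -1  0 -1]
Row reduction gives pivot columns X1,X2; rank = 2
6 vars − rank 2 = 4 Π groups

4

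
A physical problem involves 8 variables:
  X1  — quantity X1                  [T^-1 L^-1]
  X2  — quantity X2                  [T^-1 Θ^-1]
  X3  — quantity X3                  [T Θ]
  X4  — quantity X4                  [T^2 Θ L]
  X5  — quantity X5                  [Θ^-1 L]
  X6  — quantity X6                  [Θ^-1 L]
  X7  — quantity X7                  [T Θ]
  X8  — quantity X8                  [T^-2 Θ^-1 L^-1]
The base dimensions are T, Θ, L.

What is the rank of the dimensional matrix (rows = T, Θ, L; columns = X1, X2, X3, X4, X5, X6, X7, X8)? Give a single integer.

2

Exponent matrix [T,Θ,L] × [X1,X2,X3,X4,X5,X6,X7,X8]:
  T: [-1 -1  1  2  0  0  1 -2]
  Θ: [ 0 -1  1  1 -1 -1  1 -1]
  L: [-1  0  0  1  1  1  0 -1]
RREF → pivots at {X1,X2} ⇒ r = 2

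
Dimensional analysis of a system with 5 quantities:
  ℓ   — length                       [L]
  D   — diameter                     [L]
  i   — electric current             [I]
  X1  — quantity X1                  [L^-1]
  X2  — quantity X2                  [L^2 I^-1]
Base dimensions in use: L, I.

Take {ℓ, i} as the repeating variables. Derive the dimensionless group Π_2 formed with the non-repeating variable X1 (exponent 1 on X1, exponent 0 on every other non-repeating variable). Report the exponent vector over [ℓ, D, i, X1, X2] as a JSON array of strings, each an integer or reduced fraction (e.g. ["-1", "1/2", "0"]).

["1", "0", "0", "1", "0"]

Exponent matrix [L,I] × [ℓ,D,i,X1,X2]:
  L: [ 1  1  0 -1  2]
  I: [ 0  0  1  0 -1]
Echelon form has 2 nonzero rows (pivots: ℓ,i)
Pivot set = {ℓ,i}, free = {D,X1,X2}
RREF:
  r0: [   1    1    0   -1    2]
  r1: [   0    0    1    0   -1]
Fix exponent of X1 at 1, D at 0, X2 at 0; solve each RREF row for its pivot's exponent:
  r0: exp(ℓ) + (-1)·1 = 0 ⇒ exp(ℓ) = 1
  r1: exp(i) + (0)·1 = 0 ⇒ exp(i) = 0
Π_2 = ℓ · X1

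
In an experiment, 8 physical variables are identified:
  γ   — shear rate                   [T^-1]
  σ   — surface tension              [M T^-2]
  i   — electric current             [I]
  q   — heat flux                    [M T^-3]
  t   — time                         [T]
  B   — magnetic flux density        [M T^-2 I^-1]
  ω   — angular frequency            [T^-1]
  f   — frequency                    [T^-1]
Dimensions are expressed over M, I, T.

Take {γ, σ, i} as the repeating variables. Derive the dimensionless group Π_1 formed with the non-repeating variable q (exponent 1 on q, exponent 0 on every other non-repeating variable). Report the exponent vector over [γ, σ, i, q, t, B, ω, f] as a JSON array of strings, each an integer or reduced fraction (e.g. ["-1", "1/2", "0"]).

["-1", "-1", "0", "1", "0", "0", "0", "0"]

Dimensional matrix (M×I×T by γ×σ×i×q×t×B×ω×f):
  M: [ 0  1  0  1  0  1  0  0]
  I: [ 0  0  1  0  0 -1  0  0]
  T: [-1 -2  0 -3  1 -2 -1 -1]
Echelon form has 3 nonzero rows (pivots: γ,σ,i)
Repeat: γ,σ,i; free: q,t,B,ω,f
RREF:
  r0: [   1    0    0    1   -1    0    1    1]
  r1: [   0    1    0    1    0    1    0    0]
  r2: [   0    0    1    0    0   -1    0    0]
Fix exponent of q at 1, t at 0, B at 0, ω at 0, f at 0; solve each RREF row for its pivot's exponent:
  r0: exp(γ) + (1)·1 = 0 ⇒ exp(γ) = -1
  r1: exp(σ) + (1)·1 = 0 ⇒ exp(σ) = -1
  r2: exp(i) + (0)·1 = 0 ⇒ exp(i) = 0
Π_1 = γ^-1 · σ^-1 · q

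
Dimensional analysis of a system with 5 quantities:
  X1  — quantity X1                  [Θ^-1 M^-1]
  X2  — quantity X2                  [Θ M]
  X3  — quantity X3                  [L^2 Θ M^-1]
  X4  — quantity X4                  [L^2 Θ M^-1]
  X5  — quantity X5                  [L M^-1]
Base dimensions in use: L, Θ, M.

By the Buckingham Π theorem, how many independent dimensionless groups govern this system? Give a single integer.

3

Dimensional matrix (L×Θ×M by X1×X2×X3×X4×X5):
  L: [ 0  0  2  2  1]
  Θ: [-1  1  1  1  0]
  M: [-1  1 -1 -1 -1]
Row reduction gives pivot columns X1,X3; rank = 2
5 vars − rank 2 = 3 Π groups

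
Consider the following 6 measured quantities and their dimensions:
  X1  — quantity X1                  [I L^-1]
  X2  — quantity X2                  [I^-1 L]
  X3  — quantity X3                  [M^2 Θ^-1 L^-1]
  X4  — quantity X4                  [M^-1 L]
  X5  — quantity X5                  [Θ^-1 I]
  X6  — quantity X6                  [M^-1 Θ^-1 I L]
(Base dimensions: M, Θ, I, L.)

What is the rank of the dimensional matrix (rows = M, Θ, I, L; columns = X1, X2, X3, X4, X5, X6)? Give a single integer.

Exponent matrix [M,Θ,I,L] × [X1,X2,X3,X4,X5,X6]:
  M: [ 0  0  2 -1  0 -1]
  Θ: [ 0  0 -1  0 -1 -1]
  I: [ 1 -1  0  0  1  1]
  L: [-1  1 -1  1  0  1]
Row reduction gives pivot columns X1,X3,X4; rank = 3

3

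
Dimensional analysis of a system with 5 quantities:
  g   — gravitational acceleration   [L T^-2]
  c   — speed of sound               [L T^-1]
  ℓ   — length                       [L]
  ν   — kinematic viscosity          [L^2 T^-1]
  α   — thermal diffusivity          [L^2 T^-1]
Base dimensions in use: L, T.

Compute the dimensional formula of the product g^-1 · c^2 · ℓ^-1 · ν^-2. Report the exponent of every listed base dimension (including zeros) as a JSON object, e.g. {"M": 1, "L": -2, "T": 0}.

{"L": -4, "T": 2}

Write exponents as rows L,T / cols g,c,ℓ,ν,α:
  L: [ 1  1  1  2  2]
  T: [-2 -1  0 -1 -1]
  [L]: (-1)·1+(2)·1+(-1)·1+(-2)·2 = -4
  [T]: (-1)·-2+(2)·-1+(-1)·0+(-2)·-1 = 2
⇒ L^-4 T^2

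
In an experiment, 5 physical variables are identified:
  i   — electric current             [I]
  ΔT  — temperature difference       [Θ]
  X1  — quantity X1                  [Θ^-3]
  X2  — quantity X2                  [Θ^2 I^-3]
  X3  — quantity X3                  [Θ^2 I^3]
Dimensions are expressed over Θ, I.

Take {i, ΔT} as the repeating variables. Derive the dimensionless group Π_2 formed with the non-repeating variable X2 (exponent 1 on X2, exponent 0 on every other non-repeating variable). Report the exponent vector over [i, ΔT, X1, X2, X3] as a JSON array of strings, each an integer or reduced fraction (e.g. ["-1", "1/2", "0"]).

Dimensional matrix (Θ×I by i×ΔT×X1×X2×X3):
  Θ: [ 0  1 -3  2  2]
  I: [ 1  0  0 -3  3]
Row reduction gives pivot columns i,ΔT; rank = 2
Pivot set = {i,ΔT}, free = {X1,X2,X3}
RREF:
  r0: [   1    0    0   -3    3]
  r1: [   0    1   -3    2    2]
Fix exponent of X2 at 1, X1 at 0, X3 at 0; solve each RREF row for its pivot's exponent:
  r0: exp(i) + (-3)·1 = 0 ⇒ exp(i) = 3
  r1: exp(ΔT) + (2)·1 = 0 ⇒ exp(ΔT) = -2
Π_2 = i^3 · ΔT^-2 · X2

["3", "-2", "0", "1", "0"]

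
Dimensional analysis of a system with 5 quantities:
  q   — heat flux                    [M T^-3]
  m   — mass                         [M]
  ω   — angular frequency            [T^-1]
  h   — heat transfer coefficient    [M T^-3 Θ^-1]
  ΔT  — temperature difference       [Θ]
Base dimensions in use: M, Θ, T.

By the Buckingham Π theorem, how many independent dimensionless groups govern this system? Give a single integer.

Exponent matrix [M,Θ,T] × [q,m,ω,h,ΔT]:
  M: [ 1  1  0  1  0]
  Θ: [ 0  0  0 -1  1]
  T: [-3  0 -1 -3  0]
Echelon form has 3 nonzero rows (pivots: q,m,h)
5 vars − rank 3 = 2 Π groups

2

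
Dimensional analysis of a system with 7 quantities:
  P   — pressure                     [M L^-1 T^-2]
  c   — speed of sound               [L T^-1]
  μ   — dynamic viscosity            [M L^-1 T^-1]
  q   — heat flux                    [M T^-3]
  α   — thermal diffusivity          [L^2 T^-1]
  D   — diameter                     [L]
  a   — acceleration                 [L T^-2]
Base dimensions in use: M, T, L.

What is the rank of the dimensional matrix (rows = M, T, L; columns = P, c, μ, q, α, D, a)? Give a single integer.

Dimensional matrix (M×T×L by P×c×μ×q×α×D×a):
  M: [ 1  0  1  1  0  0  0]
  T: [-2 -1 -1 -3 -1  0 -2]
  L: [-1  1 -1  0  2  1  1]
RREF → pivots at {P,c,μ} ⇒ r = 3

3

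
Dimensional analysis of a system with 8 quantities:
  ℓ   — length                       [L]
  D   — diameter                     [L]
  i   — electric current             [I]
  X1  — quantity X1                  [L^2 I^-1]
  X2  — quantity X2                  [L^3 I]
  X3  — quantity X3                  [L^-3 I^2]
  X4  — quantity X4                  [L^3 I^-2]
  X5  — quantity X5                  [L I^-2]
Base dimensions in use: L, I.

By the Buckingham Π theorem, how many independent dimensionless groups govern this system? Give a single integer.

Dimensional matrix (L×I by ℓ×D×i×X1×X2×X3×X4×X5):
  L: [ 1  1  0  2  3 -3  3  1]
  I: [ 0  0  1 -1  1  2 -2 -2]
RREF → pivots at {ℓ,i} ⇒ r = 2
Π count = n − r = 8 − 2 = 6

6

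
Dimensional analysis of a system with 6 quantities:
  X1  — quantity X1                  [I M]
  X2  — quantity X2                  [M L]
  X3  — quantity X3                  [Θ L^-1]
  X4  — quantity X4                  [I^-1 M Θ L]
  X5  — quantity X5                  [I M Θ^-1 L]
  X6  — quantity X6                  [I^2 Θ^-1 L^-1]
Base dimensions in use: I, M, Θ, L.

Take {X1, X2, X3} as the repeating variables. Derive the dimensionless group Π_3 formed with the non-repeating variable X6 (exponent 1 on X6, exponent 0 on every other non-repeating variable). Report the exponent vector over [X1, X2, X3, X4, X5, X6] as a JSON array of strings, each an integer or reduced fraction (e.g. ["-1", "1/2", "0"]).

["-2", "2", "1", "0", "0", "1"]

Write exponents as rows I,M,Θ,L / cols X1,X2,X3,X4,X5,X6:
  I: [ 1  0  0 -1  1  2]
  M: [ 1  1  0  1  1  0]
  Θ: [ 0  0  1  1 -1 -1]
  L: [ 0  1 -1  1  1 -1]
Echelon form has 3 nonzero rows (pivots: X1,X2,X3)
Repeat: X1,X2,X3; free: X4,X5,X6
RREF:
  r0: [   1    0    0   -1    1    2]
  r1: [   0    1    0    2    0   -2]
  r2: [   0    0    1    1   -1   -1]
  r3: [   0    0    0    0    0    0]
Fix exponent of X6 at 1, X4 at 0, X5 at 0; solve each RREF row for its pivot's exponent:
  r0: exp(X1) + (2)·1 = 0 ⇒ exp(X1) = -2
  r1: exp(X2) + (-2)·1 = 0 ⇒ exp(X2) = 2
  r2: exp(X3) + (-1)·1 = 0 ⇒ exp(X3) = 1
Π_3 = X1^-2 · X2^2 · X3 · X6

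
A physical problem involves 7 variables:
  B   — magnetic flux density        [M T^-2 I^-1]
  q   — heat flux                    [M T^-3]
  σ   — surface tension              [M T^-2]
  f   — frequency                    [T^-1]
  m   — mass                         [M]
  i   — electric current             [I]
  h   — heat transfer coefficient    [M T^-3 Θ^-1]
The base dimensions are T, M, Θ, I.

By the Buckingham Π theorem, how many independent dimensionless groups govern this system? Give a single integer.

Write exponents as rows T,M,Θ,I / cols B,q,σ,f,m,i,h:
  T: [-2 -3 -2 -1  0  0 -3]
  M: [ 1  1  1  0  1  0  1]
  Θ: [ 0  0  0  0  0  0 -1]
  I: [-1  0  0  0  0  1  0]
Echelon form has 4 nonzero rows (pivots: B,q,σ,h)
Π count = n − r = 7 − 4 = 3

3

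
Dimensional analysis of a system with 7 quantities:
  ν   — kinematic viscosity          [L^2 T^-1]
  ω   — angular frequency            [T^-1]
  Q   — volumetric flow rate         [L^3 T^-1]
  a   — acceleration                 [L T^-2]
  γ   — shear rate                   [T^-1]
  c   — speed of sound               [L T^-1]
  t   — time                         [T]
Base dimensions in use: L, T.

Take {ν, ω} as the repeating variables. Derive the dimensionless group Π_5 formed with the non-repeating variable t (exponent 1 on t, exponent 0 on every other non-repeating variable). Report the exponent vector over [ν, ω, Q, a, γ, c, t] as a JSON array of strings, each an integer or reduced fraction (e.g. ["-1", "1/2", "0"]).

Exponent matrix [L,T] × [ν,ω,Q,a,γ,c,t]:
  L: [ 2  0  3  1  0  1  0]
  T: [-1 -1 -1 -2 -1 -1  1]
Echelon form has 2 nonzero rows (pivots: ν,ω)
Pivot set = {ν,ω}, free = {Q,a,γ,c,t}
RREF:
  r0: [   1    0  3/2  1/2    0  1/2    0]
  r1: [   0    1 -1/2  3/2    1  1/2   -1]
Fix exponent of t at 1, Q at 0, a at 0, γ at 0, c at 0; solve each RREF row for its pivot's exponent:
  r0: exp(ν) + (0)·1 = 0 ⇒ exp(ν) = 0
  r1: exp(ω) + (-1)·1 = 0 ⇒ exp(ω) = 1
Π_5 = ω · t

["0", "1", "0", "0", "0", "0", "1"]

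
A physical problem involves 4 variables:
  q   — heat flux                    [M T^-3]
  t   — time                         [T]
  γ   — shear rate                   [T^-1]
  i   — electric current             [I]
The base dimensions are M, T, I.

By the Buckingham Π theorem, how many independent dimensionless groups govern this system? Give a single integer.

1

Write exponents as rows M,T,I / cols q,t,γ,i:
  M: [ 1  0  0  0]
  T: [-3  1 -1  0]
  I: [ 0  0  0  1]
Row reduction gives pivot columns q,t,i; rank = 3
4 vars − rank 3 = 1 Π group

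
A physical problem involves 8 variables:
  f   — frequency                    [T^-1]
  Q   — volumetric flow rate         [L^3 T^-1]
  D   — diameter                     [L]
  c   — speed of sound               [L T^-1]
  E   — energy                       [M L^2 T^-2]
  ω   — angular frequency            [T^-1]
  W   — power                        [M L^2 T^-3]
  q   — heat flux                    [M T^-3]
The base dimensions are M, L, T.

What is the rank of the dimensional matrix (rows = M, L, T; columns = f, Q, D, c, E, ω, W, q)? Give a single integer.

3

Dimensional matrix (M×L×T by f×Q×D×c×E×ω×W×q):
  M: [ 0  0  0  0  1  0  1  1]
  L: [ 0  3  1  1  2  0  2  0]
  T: [-1 -1  0 -1 -2 -1 -3 -3]
RREF → pivots at {f,Q,E} ⇒ r = 3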